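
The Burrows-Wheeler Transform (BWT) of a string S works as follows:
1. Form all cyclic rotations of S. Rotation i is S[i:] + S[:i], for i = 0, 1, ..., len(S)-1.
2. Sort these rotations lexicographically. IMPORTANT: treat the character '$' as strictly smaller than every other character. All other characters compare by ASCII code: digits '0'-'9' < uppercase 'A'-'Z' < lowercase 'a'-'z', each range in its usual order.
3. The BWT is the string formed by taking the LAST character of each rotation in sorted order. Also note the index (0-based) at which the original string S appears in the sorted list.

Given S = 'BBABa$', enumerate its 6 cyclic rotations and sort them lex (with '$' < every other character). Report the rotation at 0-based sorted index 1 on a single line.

All 6 rotations (rotation i = S[i:]+S[:i]):
  rot[0] = BBABa$
  rot[1] = BABa$B
  rot[2] = ABa$BB
  rot[3] = Ba$BBA
  rot[4] = a$BBAB
  rot[5] = $BBABa
Sorted (with $ < everything):
  sorted[0] = $BBABa
  sorted[1] = ABa$BB
  sorted[2] = BABa$B
  sorted[3] = BBABa$
  sorted[4] = Ba$BBA
  sorted[5] = a$BBAB
sorted[1] = ABa$BB

Answer: ABa$BB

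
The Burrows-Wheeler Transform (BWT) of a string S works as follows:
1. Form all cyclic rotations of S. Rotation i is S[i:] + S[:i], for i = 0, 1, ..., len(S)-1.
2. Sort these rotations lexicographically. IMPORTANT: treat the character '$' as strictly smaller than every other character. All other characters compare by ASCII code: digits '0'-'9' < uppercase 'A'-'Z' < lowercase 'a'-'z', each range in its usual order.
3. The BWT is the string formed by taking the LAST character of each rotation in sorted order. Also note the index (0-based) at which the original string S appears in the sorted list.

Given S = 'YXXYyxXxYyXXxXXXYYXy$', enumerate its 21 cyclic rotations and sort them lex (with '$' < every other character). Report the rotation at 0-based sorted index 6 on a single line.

Answer: XYyxXxYyXXxXXXYYXy$YX

Derivation:
All 21 rotations (rotation i = S[i:]+S[:i]):
  rot[0] = YXXYyxXxYyXXxXXXYYXy$
  rot[1] = XXYyxXxYyXXxXXXYYXy$Y
  rot[2] = XYyxXxYyXXxXXXYYXy$YX
  rot[3] = YyxXxYyXXxXXXYYXy$YXX
  rot[4] = yxXxYyXXxXXXYYXy$YXXY
  rot[5] = xXxYyXXxXXXYYXy$YXXYy
  rot[6] = XxYyXXxXXXYYXy$YXXYyx
  rot[7] = xYyXXxXXXYYXy$YXXYyxX
  rot[8] = YyXXxXXXYYXy$YXXYyxXx
  rot[9] = yXXxXXXYYXy$YXXYyxXxY
  rot[10] = XXxXXXYYXy$YXXYyxXxYy
  rot[11] = XxXXXYYXy$YXXYyxXxYyX
  rot[12] = xXXXYYXy$YXXYyxXxYyXX
  rot[13] = XXXYYXy$YXXYyxXxYyXXx
  rot[14] = XXYYXy$YXXYyxXxYyXXxX
  rot[15] = XYYXy$YXXYyxXxYyXXxXX
  rot[16] = YYXy$YXXYyxXxYyXXxXXX
  rot[17] = YXy$YXXYyxXxYyXXxXXXY
  rot[18] = Xy$YXXYyxXxYyXXxXXXYY
  rot[19] = y$YXXYyxXxYyXXxXXXYYX
  rot[20] = $YXXYyxXxYyXXxXXXYYXy
Sorted (with $ < everything):
  sorted[0] = $YXXYyxXxYyXXxXXXYYXy
  sorted[1] = XXXYYXy$YXXYyxXxYyXXx
  sorted[2] = XXYYXy$YXXYyxXxYyXXxX
  sorted[3] = XXYyxXxYyXXxXXXYYXy$Y
  sorted[4] = XXxXXXYYXy$YXXYyxXxYy
  sorted[5] = XYYXy$YXXYyxXxYyXXxXX
  sorted[6] = XYyxXxYyXXxXXXYYXy$YX
  sorted[7] = XxXXXYYXy$YXXYyxXxYyX
  sorted[8] = XxYyXXxXXXYYXy$YXXYyx
  sorted[9] = Xy$YXXYyxXxYyXXxXXXYY
  sorted[10] = YXXYyxXxYyXXxXXXYYXy$
  sorted[11] = YXy$YXXYyxXxYyXXxXXXY
  sorted[12] = YYXy$YXXYyxXxYyXXxXXX
  sorted[13] = YyXXxXXXYYXy$YXXYyxXx
  sorted[14] = YyxXxYyXXxXXXYYXy$YXX
  sorted[15] = xXXXYYXy$YXXYyxXxYyXX
  sorted[16] = xXxYyXXxXXXYYXy$YXXYy
  sorted[17] = xYyXXxXXXYYXy$YXXYyxX
  sorted[18] = y$YXXYyxXxYyXXxXXXYYX
  sorted[19] = yXXxXXXYYXy$YXXYyxXxY
  sorted[20] = yxXxYyXXxXXXYYXy$YXXY
sorted[6] = XYyxXxYyXXxXXXYYXy$YX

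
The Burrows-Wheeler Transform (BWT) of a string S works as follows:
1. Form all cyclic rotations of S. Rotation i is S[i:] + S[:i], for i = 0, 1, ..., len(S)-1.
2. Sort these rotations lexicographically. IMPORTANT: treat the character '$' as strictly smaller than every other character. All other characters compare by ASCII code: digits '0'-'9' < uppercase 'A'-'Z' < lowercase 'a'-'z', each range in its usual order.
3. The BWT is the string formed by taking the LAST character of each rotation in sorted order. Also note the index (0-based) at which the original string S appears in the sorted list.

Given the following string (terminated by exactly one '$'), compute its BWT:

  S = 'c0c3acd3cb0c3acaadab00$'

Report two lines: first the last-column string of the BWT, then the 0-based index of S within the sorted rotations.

All 23 rotations (rotation i = S[i:]+S[:i]):
  rot[0] = c0c3acd3cb0c3acaadab00$
  rot[1] = 0c3acd3cb0c3acaadab00$c
  rot[2] = c3acd3cb0c3acaadab00$c0
  rot[3] = 3acd3cb0c3acaadab00$c0c
  rot[4] = acd3cb0c3acaadab00$c0c3
  rot[5] = cd3cb0c3acaadab00$c0c3a
  rot[6] = d3cb0c3acaadab00$c0c3ac
  rot[7] = 3cb0c3acaadab00$c0c3acd
  rot[8] = cb0c3acaadab00$c0c3acd3
  rot[9] = b0c3acaadab00$c0c3acd3c
  rot[10] = 0c3acaadab00$c0c3acd3cb
  rot[11] = c3acaadab00$c0c3acd3cb0
  rot[12] = 3acaadab00$c0c3acd3cb0c
  rot[13] = acaadab00$c0c3acd3cb0c3
  rot[14] = caadab00$c0c3acd3cb0c3a
  rot[15] = aadab00$c0c3acd3cb0c3ac
  rot[16] = adab00$c0c3acd3cb0c3aca
  rot[17] = dab00$c0c3acd3cb0c3acaa
  rot[18] = ab00$c0c3acd3cb0c3acaad
  rot[19] = b00$c0c3acd3cb0c3acaada
  rot[20] = 00$c0c3acd3cb0c3acaadab
  rot[21] = 0$c0c3acd3cb0c3acaadab0
  rot[22] = $c0c3acd3cb0c3acaadab00
Sorted (with $ < everything):
  sorted[0] = $c0c3acd3cb0c3acaadab00  (last char: '0')
  sorted[1] = 0$c0c3acd3cb0c3acaadab0  (last char: '0')
  sorted[2] = 00$c0c3acd3cb0c3acaadab  (last char: 'b')
  sorted[3] = 0c3acaadab00$c0c3acd3cb  (last char: 'b')
  sorted[4] = 0c3acd3cb0c3acaadab00$c  (last char: 'c')
  sorted[5] = 3acaadab00$c0c3acd3cb0c  (last char: 'c')
  sorted[6] = 3acd3cb0c3acaadab00$c0c  (last char: 'c')
  sorted[7] = 3cb0c3acaadab00$c0c3acd  (last char: 'd')
  sorted[8] = aadab00$c0c3acd3cb0c3ac  (last char: 'c')
  sorted[9] = ab00$c0c3acd3cb0c3acaad  (last char: 'd')
  sorted[10] = acaadab00$c0c3acd3cb0c3  (last char: '3')
  sorted[11] = acd3cb0c3acaadab00$c0c3  (last char: '3')
  sorted[12] = adab00$c0c3acd3cb0c3aca  (last char: 'a')
  sorted[13] = b00$c0c3acd3cb0c3acaada  (last char: 'a')
  sorted[14] = b0c3acaadab00$c0c3acd3c  (last char: 'c')
  sorted[15] = c0c3acd3cb0c3acaadab00$  (last char: '$')
  sorted[16] = c3acaadab00$c0c3acd3cb0  (last char: '0')
  sorted[17] = c3acd3cb0c3acaadab00$c0  (last char: '0')
  sorted[18] = caadab00$c0c3acd3cb0c3a  (last char: 'a')
  sorted[19] = cb0c3acaadab00$c0c3acd3  (last char: '3')
  sorted[20] = cd3cb0c3acaadab00$c0c3a  (last char: 'a')
  sorted[21] = d3cb0c3acaadab00$c0c3ac  (last char: 'c')
  sorted[22] = dab00$c0c3acd3cb0c3acaa  (last char: 'a')
Last column: 00bbcccdcd33aac$00a3aca
Original string S is at sorted index 15

Answer: 00bbcccdcd33aac$00a3aca
15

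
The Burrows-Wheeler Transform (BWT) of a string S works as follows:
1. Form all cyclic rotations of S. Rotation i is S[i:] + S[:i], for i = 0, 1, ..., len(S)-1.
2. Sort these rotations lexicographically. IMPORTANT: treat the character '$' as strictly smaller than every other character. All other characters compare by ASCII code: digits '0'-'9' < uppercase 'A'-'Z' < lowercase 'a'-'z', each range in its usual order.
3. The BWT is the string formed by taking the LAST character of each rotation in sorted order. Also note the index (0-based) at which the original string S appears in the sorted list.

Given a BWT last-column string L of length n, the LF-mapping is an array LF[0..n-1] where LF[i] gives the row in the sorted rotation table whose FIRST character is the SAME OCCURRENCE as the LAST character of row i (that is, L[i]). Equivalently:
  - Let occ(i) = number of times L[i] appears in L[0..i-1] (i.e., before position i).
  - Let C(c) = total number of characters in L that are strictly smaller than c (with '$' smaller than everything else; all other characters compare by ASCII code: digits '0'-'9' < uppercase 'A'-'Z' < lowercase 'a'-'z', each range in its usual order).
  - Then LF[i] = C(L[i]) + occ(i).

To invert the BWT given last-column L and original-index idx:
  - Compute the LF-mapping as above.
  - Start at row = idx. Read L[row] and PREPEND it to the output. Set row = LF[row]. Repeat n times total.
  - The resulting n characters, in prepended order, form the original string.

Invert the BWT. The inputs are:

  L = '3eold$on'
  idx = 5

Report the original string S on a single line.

LF mapping: 1 3 6 4 2 0 7 5
Walk LF starting at row 5, prepending L[row]:
  step 1: row=5, L[5]='$', prepend. Next row=LF[5]=0
  step 2: row=0, L[0]='3', prepend. Next row=LF[0]=1
  step 3: row=1, L[1]='e', prepend. Next row=LF[1]=3
  step 4: row=3, L[3]='l', prepend. Next row=LF[3]=4
  step 5: row=4, L[4]='d', prepend. Next row=LF[4]=2
  step 6: row=2, L[2]='o', prepend. Next row=LF[2]=6
  step 7: row=6, L[6]='o', prepend. Next row=LF[6]=7
  step 8: row=7, L[7]='n', prepend. Next row=LF[7]=5
Reversed output: noodle3$

Answer: noodle3$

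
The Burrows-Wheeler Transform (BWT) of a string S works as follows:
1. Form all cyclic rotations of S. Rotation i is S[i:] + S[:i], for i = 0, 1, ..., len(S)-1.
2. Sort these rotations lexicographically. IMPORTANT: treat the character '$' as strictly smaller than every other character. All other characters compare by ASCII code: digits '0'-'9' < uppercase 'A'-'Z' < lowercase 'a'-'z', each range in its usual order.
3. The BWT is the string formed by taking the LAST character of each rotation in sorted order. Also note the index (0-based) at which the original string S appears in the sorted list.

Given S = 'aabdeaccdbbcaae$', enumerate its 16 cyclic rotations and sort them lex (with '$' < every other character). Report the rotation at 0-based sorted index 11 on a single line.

Answer: cdbbcaae$aabdeac

Derivation:
All 16 rotations (rotation i = S[i:]+S[:i]):
  rot[0] = aabdeaccdbbcaae$
  rot[1] = abdeaccdbbcaae$a
  rot[2] = bdeaccdbbcaae$aa
  rot[3] = deaccdbbcaae$aab
  rot[4] = eaccdbbcaae$aabd
  rot[5] = accdbbcaae$aabde
  rot[6] = ccdbbcaae$aabdea
  rot[7] = cdbbcaae$aabdeac
  rot[8] = dbbcaae$aabdeacc
  rot[9] = bbcaae$aabdeaccd
  rot[10] = bcaae$aabdeaccdb
  rot[11] = caae$aabdeaccdbb
  rot[12] = aae$aabdeaccdbbc
  rot[13] = ae$aabdeaccdbbca
  rot[14] = e$aabdeaccdbbcaa
  rot[15] = $aabdeaccdbbcaae
Sorted (with $ < everything):
  sorted[0] = $aabdeaccdbbcaae
  sorted[1] = aabdeaccdbbcaae$
  sorted[2] = aae$aabdeaccdbbc
  sorted[3] = abdeaccdbbcaae$a
  sorted[4] = accdbbcaae$aabde
  sorted[5] = ae$aabdeaccdbbca
  sorted[6] = bbcaae$aabdeaccd
  sorted[7] = bcaae$aabdeaccdb
  sorted[8] = bdeaccdbbcaae$aa
  sorted[9] = caae$aabdeaccdbb
  sorted[10] = ccdbbcaae$aabdea
  sorted[11] = cdbbcaae$aabdeac
  sorted[12] = dbbcaae$aabdeacc
  sorted[13] = deaccdbbcaae$aab
  sorted[14] = e$aabdeaccdbbcaa
  sorted[15] = eaccdbbcaae$aabd
sorted[11] = cdbbcaae$aabdeac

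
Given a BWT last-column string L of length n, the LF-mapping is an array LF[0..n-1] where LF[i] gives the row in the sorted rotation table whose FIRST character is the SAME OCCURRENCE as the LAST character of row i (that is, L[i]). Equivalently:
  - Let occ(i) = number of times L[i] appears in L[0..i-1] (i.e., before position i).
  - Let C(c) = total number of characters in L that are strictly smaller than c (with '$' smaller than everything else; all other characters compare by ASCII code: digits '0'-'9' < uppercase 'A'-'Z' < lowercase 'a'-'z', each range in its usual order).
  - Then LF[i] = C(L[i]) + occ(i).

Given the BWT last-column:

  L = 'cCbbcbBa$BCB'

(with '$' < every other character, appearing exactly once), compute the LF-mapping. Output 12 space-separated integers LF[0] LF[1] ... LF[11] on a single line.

Char counts: '$':1, 'B':3, 'C':2, 'a':1, 'b':3, 'c':2
C (first-col start): C('$')=0, C('B')=1, C('C')=4, C('a')=6, C('b')=7, C('c')=10
L[0]='c': occ=0, LF[0]=C('c')+0=10+0=10
L[1]='C': occ=0, LF[1]=C('C')+0=4+0=4
L[2]='b': occ=0, LF[2]=C('b')+0=7+0=7
L[3]='b': occ=1, LF[3]=C('b')+1=7+1=8
L[4]='c': occ=1, LF[4]=C('c')+1=10+1=11
L[5]='b': occ=2, LF[5]=C('b')+2=7+2=9
L[6]='B': occ=0, LF[6]=C('B')+0=1+0=1
L[7]='a': occ=0, LF[7]=C('a')+0=6+0=6
L[8]='$': occ=0, LF[8]=C('$')+0=0+0=0
L[9]='B': occ=1, LF[9]=C('B')+1=1+1=2
L[10]='C': occ=1, LF[10]=C('C')+1=4+1=5
L[11]='B': occ=2, LF[11]=C('B')+2=1+2=3

Answer: 10 4 7 8 11 9 1 6 0 2 5 3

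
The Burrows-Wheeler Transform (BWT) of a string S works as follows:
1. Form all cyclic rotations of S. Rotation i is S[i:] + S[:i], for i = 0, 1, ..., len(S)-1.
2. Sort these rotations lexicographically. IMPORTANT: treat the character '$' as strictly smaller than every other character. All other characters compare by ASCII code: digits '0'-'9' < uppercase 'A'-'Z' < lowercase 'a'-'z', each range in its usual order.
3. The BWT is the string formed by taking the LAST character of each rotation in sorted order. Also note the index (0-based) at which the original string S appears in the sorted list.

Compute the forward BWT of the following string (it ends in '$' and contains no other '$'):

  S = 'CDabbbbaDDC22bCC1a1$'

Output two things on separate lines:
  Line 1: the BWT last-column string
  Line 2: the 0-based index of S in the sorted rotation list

All 20 rotations (rotation i = S[i:]+S[:i]):
  rot[0] = CDabbbbaDDC22bCC1a1$
  rot[1] = DabbbbaDDC22bCC1a1$C
  rot[2] = abbbbaDDC22bCC1a1$CD
  rot[3] = bbbbaDDC22bCC1a1$CDa
  rot[4] = bbbaDDC22bCC1a1$CDab
  rot[5] = bbaDDC22bCC1a1$CDabb
  rot[6] = baDDC22bCC1a1$CDabbb
  rot[7] = aDDC22bCC1a1$CDabbbb
  rot[8] = DDC22bCC1a1$CDabbbba
  rot[9] = DC22bCC1a1$CDabbbbaD
  rot[10] = C22bCC1a1$CDabbbbaDD
  rot[11] = 22bCC1a1$CDabbbbaDDC
  rot[12] = 2bCC1a1$CDabbbbaDDC2
  rot[13] = bCC1a1$CDabbbbaDDC22
  rot[14] = CC1a1$CDabbbbaDDC22b
  rot[15] = C1a1$CDabbbbaDDC22bC
  rot[16] = 1a1$CDabbbbaDDC22bCC
  rot[17] = a1$CDabbbbaDDC22bCC1
  rot[18] = 1$CDabbbbaDDC22bCC1a
  rot[19] = $CDabbbbaDDC22bCC1a1
Sorted (with $ < everything):
  sorted[0] = $CDabbbbaDDC22bCC1a1  (last char: '1')
  sorted[1] = 1$CDabbbbaDDC22bCC1a  (last char: 'a')
  sorted[2] = 1a1$CDabbbbaDDC22bCC  (last char: 'C')
  sorted[3] = 22bCC1a1$CDabbbbaDDC  (last char: 'C')
  sorted[4] = 2bCC1a1$CDabbbbaDDC2  (last char: '2')
  sorted[5] = C1a1$CDabbbbaDDC22bC  (last char: 'C')
  sorted[6] = C22bCC1a1$CDabbbbaDD  (last char: 'D')
  sorted[7] = CC1a1$CDabbbbaDDC22b  (last char: 'b')
  sorted[8] = CDabbbbaDDC22bCC1a1$  (last char: '$')
  sorted[9] = DC22bCC1a1$CDabbbbaD  (last char: 'D')
  sorted[10] = DDC22bCC1a1$CDabbbba  (last char: 'a')
  sorted[11] = DabbbbaDDC22bCC1a1$C  (last char: 'C')
  sorted[12] = a1$CDabbbbaDDC22bCC1  (last char: '1')
  sorted[13] = aDDC22bCC1a1$CDabbbb  (last char: 'b')
  sorted[14] = abbbbaDDC22bCC1a1$CD  (last char: 'D')
  sorted[15] = bCC1a1$CDabbbbaDDC22  (last char: '2')
  sorted[16] = baDDC22bCC1a1$CDabbb  (last char: 'b')
  sorted[17] = bbaDDC22bCC1a1$CDabb  (last char: 'b')
  sorted[18] = bbbaDDC22bCC1a1$CDab  (last char: 'b')
  sorted[19] = bbbbaDDC22bCC1a1$CDa  (last char: 'a')
Last column: 1aCC2CDb$DaC1bD2bbba
Original string S is at sorted index 8

Answer: 1aCC2CDb$DaC1bD2bbba
8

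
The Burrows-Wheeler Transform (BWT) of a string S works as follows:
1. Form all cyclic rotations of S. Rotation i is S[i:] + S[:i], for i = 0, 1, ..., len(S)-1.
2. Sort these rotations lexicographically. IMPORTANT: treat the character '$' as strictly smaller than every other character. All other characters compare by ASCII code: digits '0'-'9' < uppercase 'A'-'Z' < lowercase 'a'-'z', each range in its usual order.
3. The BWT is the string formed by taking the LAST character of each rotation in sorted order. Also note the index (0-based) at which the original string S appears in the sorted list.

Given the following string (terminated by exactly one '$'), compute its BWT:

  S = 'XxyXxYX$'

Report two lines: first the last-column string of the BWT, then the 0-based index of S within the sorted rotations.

All 8 rotations (rotation i = S[i:]+S[:i]):
  rot[0] = XxyXxYX$
  rot[1] = xyXxYX$X
  rot[2] = yXxYX$Xx
  rot[3] = XxYX$Xxy
  rot[4] = xYX$XxyX
  rot[5] = YX$XxyXx
  rot[6] = X$XxyXxY
  rot[7] = $XxyXxYX
Sorted (with $ < everything):
  sorted[0] = $XxyXxYX  (last char: 'X')
  sorted[1] = X$XxyXxY  (last char: 'Y')
  sorted[2] = XxYX$Xxy  (last char: 'y')
  sorted[3] = XxyXxYX$  (last char: '$')
  sorted[4] = YX$XxyXx  (last char: 'x')
  sorted[5] = xYX$XxyX  (last char: 'X')
  sorted[6] = xyXxYX$X  (last char: 'X')
  sorted[7] = yXxYX$Xx  (last char: 'x')
Last column: XYy$xXXx
Original string S is at sorted index 3

Answer: XYy$xXXx
3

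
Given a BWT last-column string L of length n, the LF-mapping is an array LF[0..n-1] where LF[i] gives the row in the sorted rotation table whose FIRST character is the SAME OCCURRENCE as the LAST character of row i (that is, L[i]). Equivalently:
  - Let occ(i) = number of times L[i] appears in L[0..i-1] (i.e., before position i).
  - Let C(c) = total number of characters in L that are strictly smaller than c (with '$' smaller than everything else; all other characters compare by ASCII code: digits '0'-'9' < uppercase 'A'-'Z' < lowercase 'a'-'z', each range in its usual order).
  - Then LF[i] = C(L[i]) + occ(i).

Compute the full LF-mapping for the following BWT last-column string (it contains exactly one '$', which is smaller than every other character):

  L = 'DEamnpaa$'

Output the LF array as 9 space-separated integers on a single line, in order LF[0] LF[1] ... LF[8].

Char counts: '$':1, 'D':1, 'E':1, 'a':3, 'm':1, 'n':1, 'p':1
C (first-col start): C('$')=0, C('D')=1, C('E')=2, C('a')=3, C('m')=6, C('n')=7, C('p')=8
L[0]='D': occ=0, LF[0]=C('D')+0=1+0=1
L[1]='E': occ=0, LF[1]=C('E')+0=2+0=2
L[2]='a': occ=0, LF[2]=C('a')+0=3+0=3
L[3]='m': occ=0, LF[3]=C('m')+0=6+0=6
L[4]='n': occ=0, LF[4]=C('n')+0=7+0=7
L[5]='p': occ=0, LF[5]=C('p')+0=8+0=8
L[6]='a': occ=1, LF[6]=C('a')+1=3+1=4
L[7]='a': occ=2, LF[7]=C('a')+2=3+2=5
L[8]='$': occ=0, LF[8]=C('$')+0=0+0=0

Answer: 1 2 3 6 7 8 4 5 0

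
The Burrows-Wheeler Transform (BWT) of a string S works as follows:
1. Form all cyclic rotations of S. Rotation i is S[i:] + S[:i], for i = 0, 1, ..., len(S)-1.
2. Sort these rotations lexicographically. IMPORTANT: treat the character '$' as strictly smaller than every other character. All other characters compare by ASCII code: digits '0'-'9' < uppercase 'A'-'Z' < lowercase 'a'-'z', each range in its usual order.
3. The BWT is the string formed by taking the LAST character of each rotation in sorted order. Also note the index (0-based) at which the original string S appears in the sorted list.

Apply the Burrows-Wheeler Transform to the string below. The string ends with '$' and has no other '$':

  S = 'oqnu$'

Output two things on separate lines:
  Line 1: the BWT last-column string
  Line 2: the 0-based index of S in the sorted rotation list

Answer: uq$on
2

Derivation:
All 5 rotations (rotation i = S[i:]+S[:i]):
  rot[0] = oqnu$
  rot[1] = qnu$o
  rot[2] = nu$oq
  rot[3] = u$oqn
  rot[4] = $oqnu
Sorted (with $ < everything):
  sorted[0] = $oqnu  (last char: 'u')
  sorted[1] = nu$oq  (last char: 'q')
  sorted[2] = oqnu$  (last char: '$')
  sorted[3] = qnu$o  (last char: 'o')
  sorted[4] = u$oqn  (last char: 'n')
Last column: uq$on
Original string S is at sorted index 2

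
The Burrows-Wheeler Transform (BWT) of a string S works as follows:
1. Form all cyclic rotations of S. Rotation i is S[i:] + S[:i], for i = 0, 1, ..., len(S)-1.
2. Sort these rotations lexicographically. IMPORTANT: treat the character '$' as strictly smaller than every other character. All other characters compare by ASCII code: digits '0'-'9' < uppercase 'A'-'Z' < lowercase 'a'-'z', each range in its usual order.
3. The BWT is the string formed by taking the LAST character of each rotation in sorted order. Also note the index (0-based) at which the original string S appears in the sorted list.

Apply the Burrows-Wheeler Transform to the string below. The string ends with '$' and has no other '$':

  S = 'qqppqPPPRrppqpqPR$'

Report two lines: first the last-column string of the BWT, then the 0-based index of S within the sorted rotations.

All 18 rotations (rotation i = S[i:]+S[:i]):
  rot[0] = qqppqPPPRrppqpqPR$
  rot[1] = qppqPPPRrppqpqPR$q
  rot[2] = ppqPPPRrppqpqPR$qq
  rot[3] = pqPPPRrppqpqPR$qqp
  rot[4] = qPPPRrppqpqPR$qqpp
  rot[5] = PPPRrppqpqPR$qqppq
  rot[6] = PPRrppqpqPR$qqppqP
  rot[7] = PRrppqpqPR$qqppqPP
  rot[8] = RrppqpqPR$qqppqPPP
  rot[9] = rppqpqPR$qqppqPPPR
  rot[10] = ppqpqPR$qqppqPPPRr
  rot[11] = pqpqPR$qqppqPPPRrp
  rot[12] = qpqPR$qqppqPPPRrpp
  rot[13] = pqPR$qqppqPPPRrppq
  rot[14] = qPR$qqppqPPPRrppqp
  rot[15] = PR$qqppqPPPRrppqpq
  rot[16] = R$qqppqPPPRrppqpqP
  rot[17] = $qqppqPPPRrppqpqPR
Sorted (with $ < everything):
  sorted[0] = $qqppqPPPRrppqpqPR  (last char: 'R')
  sorted[1] = PPPRrppqpqPR$qqppq  (last char: 'q')
  sorted[2] = PPRrppqpqPR$qqppqP  (last char: 'P')
  sorted[3] = PR$qqppqPPPRrppqpq  (last char: 'q')
  sorted[4] = PRrppqpqPR$qqppqPP  (last char: 'P')
  sorted[5] = R$qqppqPPPRrppqpqP  (last char: 'P')
  sorted[6] = RrppqpqPR$qqppqPPP  (last char: 'P')
  sorted[7] = ppqPPPRrppqpqPR$qq  (last char: 'q')
  sorted[8] = ppqpqPR$qqppqPPPRr  (last char: 'r')
  sorted[9] = pqPPPRrppqpqPR$qqp  (last char: 'p')
  sorted[10] = pqPR$qqppqPPPRrppq  (last char: 'q')
  sorted[11] = pqpqPR$qqppqPPPRrp  (last char: 'p')
  sorted[12] = qPPPRrppqpqPR$qqpp  (last char: 'p')
  sorted[13] = qPR$qqppqPPPRrppqp  (last char: 'p')
  sorted[14] = qppqPPPRrppqpqPR$q  (last char: 'q')
  sorted[15] = qpqPR$qqppqPPPRrpp  (last char: 'p')
  sorted[16] = qqppqPPPRrppqpqPR$  (last char: '$')
  sorted[17] = rppqpqPR$qqppqPPPR  (last char: 'R')
Last column: RqPqPPPqrpqpppqp$R
Original string S is at sorted index 16

Answer: RqPqPPPqrpqpppqp$R
16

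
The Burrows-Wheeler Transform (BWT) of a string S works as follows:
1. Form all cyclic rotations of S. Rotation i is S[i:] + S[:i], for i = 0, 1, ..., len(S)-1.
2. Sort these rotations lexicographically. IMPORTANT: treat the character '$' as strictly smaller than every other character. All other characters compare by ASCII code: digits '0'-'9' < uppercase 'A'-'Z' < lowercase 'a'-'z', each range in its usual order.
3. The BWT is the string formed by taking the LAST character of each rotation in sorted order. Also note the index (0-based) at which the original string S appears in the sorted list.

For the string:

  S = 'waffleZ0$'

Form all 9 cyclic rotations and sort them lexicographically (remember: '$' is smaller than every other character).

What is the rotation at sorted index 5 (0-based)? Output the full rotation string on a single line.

All 9 rotations (rotation i = S[i:]+S[:i]):
  rot[0] = waffleZ0$
  rot[1] = affleZ0$w
  rot[2] = ffleZ0$wa
  rot[3] = fleZ0$waf
  rot[4] = leZ0$waff
  rot[5] = eZ0$waffl
  rot[6] = Z0$waffle
  rot[7] = 0$waffleZ
  rot[8] = $waffleZ0
Sorted (with $ < everything):
  sorted[0] = $waffleZ0
  sorted[1] = 0$waffleZ
  sorted[2] = Z0$waffle
  sorted[3] = affleZ0$w
  sorted[4] = eZ0$waffl
  sorted[5] = ffleZ0$wa
  sorted[6] = fleZ0$waf
  sorted[7] = leZ0$waff
  sorted[8] = waffleZ0$
sorted[5] = ffleZ0$wa

Answer: ffleZ0$wa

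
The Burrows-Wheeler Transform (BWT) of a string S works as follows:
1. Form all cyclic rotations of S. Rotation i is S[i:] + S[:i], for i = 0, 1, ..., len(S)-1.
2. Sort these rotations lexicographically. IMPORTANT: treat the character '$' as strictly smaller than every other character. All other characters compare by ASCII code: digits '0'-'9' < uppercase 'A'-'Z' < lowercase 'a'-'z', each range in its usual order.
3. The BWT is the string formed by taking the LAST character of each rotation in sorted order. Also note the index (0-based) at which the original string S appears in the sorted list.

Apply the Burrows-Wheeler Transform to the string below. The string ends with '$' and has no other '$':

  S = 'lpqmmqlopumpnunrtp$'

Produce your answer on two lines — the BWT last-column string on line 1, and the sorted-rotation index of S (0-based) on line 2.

All 19 rotations (rotation i = S[i:]+S[:i]):
  rot[0] = lpqmmqlopumpnunrtp$
  rot[1] = pqmmqlopumpnunrtp$l
  rot[2] = qmmqlopumpnunrtp$lp
  rot[3] = mmqlopumpnunrtp$lpq
  rot[4] = mqlopumpnunrtp$lpqm
  rot[5] = qlopumpnunrtp$lpqmm
  rot[6] = lopumpnunrtp$lpqmmq
  rot[7] = opumpnunrtp$lpqmmql
  rot[8] = pumpnunrtp$lpqmmqlo
  rot[9] = umpnunrtp$lpqmmqlop
  rot[10] = mpnunrtp$lpqmmqlopu
  rot[11] = pnunrtp$lpqmmqlopum
  rot[12] = nunrtp$lpqmmqlopump
  rot[13] = unrtp$lpqmmqlopumpn
  rot[14] = nrtp$lpqmmqlopumpnu
  rot[15] = rtp$lpqmmqlopumpnun
  rot[16] = tp$lpqmmqlopumpnunr
  rot[17] = p$lpqmmqlopumpnunrt
  rot[18] = $lpqmmqlopumpnunrtp
Sorted (with $ < everything):
  sorted[0] = $lpqmmqlopumpnunrtp  (last char: 'p')
  sorted[1] = lopumpnunrtp$lpqmmq  (last char: 'q')
  sorted[2] = lpqmmqlopumpnunrtp$  (last char: '$')
  sorted[3] = mmqlopumpnunrtp$lpq  (last char: 'q')
  sorted[4] = mpnunrtp$lpqmmqlopu  (last char: 'u')
  sorted[5] = mqlopumpnunrtp$lpqm  (last char: 'm')
  sorted[6] = nrtp$lpqmmqlopumpnu  (last char: 'u')
  sorted[7] = nunrtp$lpqmmqlopump  (last char: 'p')
  sorted[8] = opumpnunrtp$lpqmmql  (last char: 'l')
  sorted[9] = p$lpqmmqlopumpnunrt  (last char: 't')
  sorted[10] = pnunrtp$lpqmmqlopum  (last char: 'm')
  sorted[11] = pqmmqlopumpnunrtp$l  (last char: 'l')
  sorted[12] = pumpnunrtp$lpqmmqlo  (last char: 'o')
  sorted[13] = qlopumpnunrtp$lpqmm  (last char: 'm')
  sorted[14] = qmmqlopumpnunrtp$lp  (last char: 'p')
  sorted[15] = rtp$lpqmmqlopumpnun  (last char: 'n')
  sorted[16] = tp$lpqmmqlopumpnunr  (last char: 'r')
  sorted[17] = umpnunrtp$lpqmmqlop  (last char: 'p')
  sorted[18] = unrtp$lpqmmqlopumpn  (last char: 'n')
Last column: pq$qumupltmlompnrpn
Original string S is at sorted index 2

Answer: pq$qumupltmlompnrpn
2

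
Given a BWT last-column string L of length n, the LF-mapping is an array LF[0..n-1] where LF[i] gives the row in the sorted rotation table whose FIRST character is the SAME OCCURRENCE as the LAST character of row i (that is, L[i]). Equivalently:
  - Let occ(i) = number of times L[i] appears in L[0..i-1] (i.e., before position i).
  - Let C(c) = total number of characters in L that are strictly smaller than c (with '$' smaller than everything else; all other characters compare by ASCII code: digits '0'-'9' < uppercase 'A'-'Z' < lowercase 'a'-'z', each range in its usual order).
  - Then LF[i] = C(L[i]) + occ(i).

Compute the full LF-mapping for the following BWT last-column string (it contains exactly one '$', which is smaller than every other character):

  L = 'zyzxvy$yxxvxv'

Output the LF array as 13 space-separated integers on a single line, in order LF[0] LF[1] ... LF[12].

Answer: 11 8 12 4 1 9 0 10 5 6 2 7 3

Derivation:
Char counts: '$':1, 'v':3, 'x':4, 'y':3, 'z':2
C (first-col start): C('$')=0, C('v')=1, C('x')=4, C('y')=8, C('z')=11
L[0]='z': occ=0, LF[0]=C('z')+0=11+0=11
L[1]='y': occ=0, LF[1]=C('y')+0=8+0=8
L[2]='z': occ=1, LF[2]=C('z')+1=11+1=12
L[3]='x': occ=0, LF[3]=C('x')+0=4+0=4
L[4]='v': occ=0, LF[4]=C('v')+0=1+0=1
L[5]='y': occ=1, LF[5]=C('y')+1=8+1=9
L[6]='$': occ=0, LF[6]=C('$')+0=0+0=0
L[7]='y': occ=2, LF[7]=C('y')+2=8+2=10
L[8]='x': occ=1, LF[8]=C('x')+1=4+1=5
L[9]='x': occ=2, LF[9]=C('x')+2=4+2=6
L[10]='v': occ=1, LF[10]=C('v')+1=1+1=2
L[11]='x': occ=3, LF[11]=C('x')+3=4+3=7
L[12]='v': occ=2, LF[12]=C('v')+2=1+2=3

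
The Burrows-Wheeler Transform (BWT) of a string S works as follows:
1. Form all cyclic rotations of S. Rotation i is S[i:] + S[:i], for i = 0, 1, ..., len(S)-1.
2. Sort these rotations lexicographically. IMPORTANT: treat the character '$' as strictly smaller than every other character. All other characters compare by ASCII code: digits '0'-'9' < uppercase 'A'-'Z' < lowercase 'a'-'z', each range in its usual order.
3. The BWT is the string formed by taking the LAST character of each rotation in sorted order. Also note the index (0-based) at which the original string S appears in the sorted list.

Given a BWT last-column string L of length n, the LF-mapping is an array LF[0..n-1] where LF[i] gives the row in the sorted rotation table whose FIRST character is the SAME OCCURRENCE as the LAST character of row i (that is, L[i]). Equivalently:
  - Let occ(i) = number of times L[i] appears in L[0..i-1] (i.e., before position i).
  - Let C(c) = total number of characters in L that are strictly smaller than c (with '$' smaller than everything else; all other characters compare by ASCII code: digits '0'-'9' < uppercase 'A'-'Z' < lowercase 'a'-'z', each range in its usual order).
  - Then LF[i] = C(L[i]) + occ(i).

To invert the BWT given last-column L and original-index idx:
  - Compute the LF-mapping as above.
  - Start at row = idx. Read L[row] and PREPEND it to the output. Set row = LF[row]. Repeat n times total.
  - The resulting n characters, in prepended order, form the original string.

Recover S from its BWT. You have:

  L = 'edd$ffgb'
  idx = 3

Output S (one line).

LF mapping: 4 2 3 0 5 6 7 1
Walk LF starting at row 3, prepending L[row]:
  step 1: row=3, L[3]='$', prepend. Next row=LF[3]=0
  step 2: row=0, L[0]='e', prepend. Next row=LF[0]=4
  step 3: row=4, L[4]='f', prepend. Next row=LF[4]=5
  step 4: row=5, L[5]='f', prepend. Next row=LF[5]=6
  step 5: row=6, L[6]='g', prepend. Next row=LF[6]=7
  step 6: row=7, L[7]='b', prepend. Next row=LF[7]=1
  step 7: row=1, L[1]='d', prepend. Next row=LF[1]=2
  step 8: row=2, L[2]='d', prepend. Next row=LF[2]=3
Reversed output: ddbgffe$

Answer: ddbgffe$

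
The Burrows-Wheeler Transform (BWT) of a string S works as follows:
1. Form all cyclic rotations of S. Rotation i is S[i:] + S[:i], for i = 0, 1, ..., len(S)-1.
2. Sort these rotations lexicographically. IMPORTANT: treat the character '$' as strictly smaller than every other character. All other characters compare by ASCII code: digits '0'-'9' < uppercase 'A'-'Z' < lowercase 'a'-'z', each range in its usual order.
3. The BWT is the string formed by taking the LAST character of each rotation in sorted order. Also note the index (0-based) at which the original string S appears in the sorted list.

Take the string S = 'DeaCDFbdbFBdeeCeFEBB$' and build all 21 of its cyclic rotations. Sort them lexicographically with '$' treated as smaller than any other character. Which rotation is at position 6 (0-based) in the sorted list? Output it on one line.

Answer: DFbdbFBdeeCeFEBB$DeaC

Derivation:
All 21 rotations (rotation i = S[i:]+S[:i]):
  rot[0] = DeaCDFbdbFBdeeCeFEBB$
  rot[1] = eaCDFbdbFBdeeCeFEBB$D
  rot[2] = aCDFbdbFBdeeCeFEBB$De
  rot[3] = CDFbdbFBdeeCeFEBB$Dea
  rot[4] = DFbdbFBdeeCeFEBB$DeaC
  rot[5] = FbdbFBdeeCeFEBB$DeaCD
  rot[6] = bdbFBdeeCeFEBB$DeaCDF
  rot[7] = dbFBdeeCeFEBB$DeaCDFb
  rot[8] = bFBdeeCeFEBB$DeaCDFbd
  rot[9] = FBdeeCeFEBB$DeaCDFbdb
  rot[10] = BdeeCeFEBB$DeaCDFbdbF
  rot[11] = deeCeFEBB$DeaCDFbdbFB
  rot[12] = eeCeFEBB$DeaCDFbdbFBd
  rot[13] = eCeFEBB$DeaCDFbdbFBde
  rot[14] = CeFEBB$DeaCDFbdbFBdee
  rot[15] = eFEBB$DeaCDFbdbFBdeeC
  rot[16] = FEBB$DeaCDFbdbFBdeeCe
  rot[17] = EBB$DeaCDFbdbFBdeeCeF
  rot[18] = BB$DeaCDFbdbFBdeeCeFE
  rot[19] = B$DeaCDFbdbFBdeeCeFEB
  rot[20] = $DeaCDFbdbFBdeeCeFEBB
Sorted (with $ < everything):
  sorted[0] = $DeaCDFbdbFBdeeCeFEBB
  sorted[1] = B$DeaCDFbdbFBdeeCeFEB
  sorted[2] = BB$DeaCDFbdbFBdeeCeFE
  sorted[3] = BdeeCeFEBB$DeaCDFbdbF
  sorted[4] = CDFbdbFBdeeCeFEBB$Dea
  sorted[5] = CeFEBB$DeaCDFbdbFBdee
  sorted[6] = DFbdbFBdeeCeFEBB$DeaC
  sorted[7] = DeaCDFbdbFBdeeCeFEBB$
  sorted[8] = EBB$DeaCDFbdbFBdeeCeF
  sorted[9] = FBdeeCeFEBB$DeaCDFbdb
  sorted[10] = FEBB$DeaCDFbdbFBdeeCe
  sorted[11] = FbdbFBdeeCeFEBB$DeaCD
  sorted[12] = aCDFbdbFBdeeCeFEBB$De
  sorted[13] = bFBdeeCeFEBB$DeaCDFbd
  sorted[14] = bdbFBdeeCeFEBB$DeaCDF
  sorted[15] = dbFBdeeCeFEBB$DeaCDFb
  sorted[16] = deeCeFEBB$DeaCDFbdbFB
  sorted[17] = eCeFEBB$DeaCDFbdbFBde
  sorted[18] = eFEBB$DeaCDFbdbFBdeeC
  sorted[19] = eaCDFbdbFBdeeCeFEBB$D
  sorted[20] = eeCeFEBB$DeaCDFbdbFBd
sorted[6] = DFbdbFBdeeCeFEBB$DeaC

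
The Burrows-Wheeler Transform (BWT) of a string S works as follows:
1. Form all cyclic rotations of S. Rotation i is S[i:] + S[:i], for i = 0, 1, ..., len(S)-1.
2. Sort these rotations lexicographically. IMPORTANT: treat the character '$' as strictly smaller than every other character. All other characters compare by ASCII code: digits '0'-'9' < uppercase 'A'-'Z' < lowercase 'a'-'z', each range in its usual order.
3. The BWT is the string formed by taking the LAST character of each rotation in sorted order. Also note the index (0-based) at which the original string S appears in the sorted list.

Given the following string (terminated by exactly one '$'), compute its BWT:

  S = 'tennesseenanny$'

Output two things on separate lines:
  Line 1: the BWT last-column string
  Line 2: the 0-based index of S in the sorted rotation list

Answer: ynsetneneanse$n
13

Derivation:
All 15 rotations (rotation i = S[i:]+S[:i]):
  rot[0] = tennesseenanny$
  rot[1] = ennesseenanny$t
  rot[2] = nnesseenanny$te
  rot[3] = nesseenanny$ten
  rot[4] = esseenanny$tenn
  rot[5] = sseenanny$tenne
  rot[6] = seenanny$tennes
  rot[7] = eenanny$tenness
  rot[8] = enanny$tennesse
  rot[9] = nanny$tennessee
  rot[10] = anny$tennesseen
  rot[11] = nny$tennesseena
  rot[12] = ny$tennesseenan
  rot[13] = y$tennesseenann
  rot[14] = $tennesseenanny
Sorted (with $ < everything):
  sorted[0] = $tennesseenanny  (last char: 'y')
  sorted[1] = anny$tennesseen  (last char: 'n')
  sorted[2] = eenanny$tenness  (last char: 's')
  sorted[3] = enanny$tennesse  (last char: 'e')
  sorted[4] = ennesseenanny$t  (last char: 't')
  sorted[5] = esseenanny$tenn  (last char: 'n')
  sorted[6] = nanny$tennessee  (last char: 'e')
  sorted[7] = nesseenanny$ten  (last char: 'n')
  sorted[8] = nnesseenanny$te  (last char: 'e')
  sorted[9] = nny$tennesseena  (last char: 'a')
  sorted[10] = ny$tennesseenan  (last char: 'n')
  sorted[11] = seenanny$tennes  (last char: 's')
  sorted[12] = sseenanny$tenne  (last char: 'e')
  sorted[13] = tennesseenanny$  (last char: '$')
  sorted[14] = y$tennesseenann  (last char: 'n')
Last column: ynsetneneanse$n
Original string S is at sorted index 13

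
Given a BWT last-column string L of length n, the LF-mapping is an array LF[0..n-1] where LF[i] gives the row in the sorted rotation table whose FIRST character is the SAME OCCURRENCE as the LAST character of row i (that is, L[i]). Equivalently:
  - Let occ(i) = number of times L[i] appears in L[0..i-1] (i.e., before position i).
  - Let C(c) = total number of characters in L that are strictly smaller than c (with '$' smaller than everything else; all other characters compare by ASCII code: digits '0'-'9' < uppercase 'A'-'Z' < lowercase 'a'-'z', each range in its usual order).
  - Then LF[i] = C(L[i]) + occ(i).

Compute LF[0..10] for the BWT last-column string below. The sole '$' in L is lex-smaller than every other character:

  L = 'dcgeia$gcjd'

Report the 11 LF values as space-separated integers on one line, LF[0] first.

Char counts: '$':1, 'a':1, 'c':2, 'd':2, 'e':1, 'g':2, 'i':1, 'j':1
C (first-col start): C('$')=0, C('a')=1, C('c')=2, C('d')=4, C('e')=6, C('g')=7, C('i')=9, C('j')=10
L[0]='d': occ=0, LF[0]=C('d')+0=4+0=4
L[1]='c': occ=0, LF[1]=C('c')+0=2+0=2
L[2]='g': occ=0, LF[2]=C('g')+0=7+0=7
L[3]='e': occ=0, LF[3]=C('e')+0=6+0=6
L[4]='i': occ=0, LF[4]=C('i')+0=9+0=9
L[5]='a': occ=0, LF[5]=C('a')+0=1+0=1
L[6]='$': occ=0, LF[6]=C('$')+0=0+0=0
L[7]='g': occ=1, LF[7]=C('g')+1=7+1=8
L[8]='c': occ=1, LF[8]=C('c')+1=2+1=3
L[9]='j': occ=0, LF[9]=C('j')+0=10+0=10
L[10]='d': occ=1, LF[10]=C('d')+1=4+1=5

Answer: 4 2 7 6 9 1 0 8 3 10 5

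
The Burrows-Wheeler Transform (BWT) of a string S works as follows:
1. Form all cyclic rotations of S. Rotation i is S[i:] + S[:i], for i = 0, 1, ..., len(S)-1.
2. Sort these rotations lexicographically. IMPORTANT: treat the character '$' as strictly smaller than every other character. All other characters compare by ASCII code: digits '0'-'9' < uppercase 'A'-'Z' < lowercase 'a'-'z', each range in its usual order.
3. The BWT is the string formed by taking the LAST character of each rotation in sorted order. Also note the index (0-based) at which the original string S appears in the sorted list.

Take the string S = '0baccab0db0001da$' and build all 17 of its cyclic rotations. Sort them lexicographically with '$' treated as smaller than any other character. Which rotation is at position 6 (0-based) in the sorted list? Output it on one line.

All 17 rotations (rotation i = S[i:]+S[:i]):
  rot[0] = 0baccab0db0001da$
  rot[1] = baccab0db0001da$0
  rot[2] = accab0db0001da$0b
  rot[3] = ccab0db0001da$0ba
  rot[4] = cab0db0001da$0bac
  rot[5] = ab0db0001da$0bacc
  rot[6] = b0db0001da$0bacca
  rot[7] = 0db0001da$0baccab
  rot[8] = db0001da$0baccab0
  rot[9] = b0001da$0baccab0d
  rot[10] = 0001da$0baccab0db
  rot[11] = 001da$0baccab0db0
  rot[12] = 01da$0baccab0db00
  rot[13] = 1da$0baccab0db000
  rot[14] = da$0baccab0db0001
  rot[15] = a$0baccab0db0001d
  rot[16] = $0baccab0db0001da
Sorted (with $ < everything):
  sorted[0] = $0baccab0db0001da
  sorted[1] = 0001da$0baccab0db
  sorted[2] = 001da$0baccab0db0
  sorted[3] = 01da$0baccab0db00
  sorted[4] = 0baccab0db0001da$
  sorted[5] = 0db0001da$0baccab
  sorted[6] = 1da$0baccab0db000
  sorted[7] = a$0baccab0db0001d
  sorted[8] = ab0db0001da$0bacc
  sorted[9] = accab0db0001da$0b
  sorted[10] = b0001da$0baccab0d
  sorted[11] = b0db0001da$0bacca
  sorted[12] = baccab0db0001da$0
  sorted[13] = cab0db0001da$0bac
  sorted[14] = ccab0db0001da$0ba
  sorted[15] = da$0baccab0db0001
  sorted[16] = db0001da$0baccab0
sorted[6] = 1da$0baccab0db000

Answer: 1da$0baccab0db000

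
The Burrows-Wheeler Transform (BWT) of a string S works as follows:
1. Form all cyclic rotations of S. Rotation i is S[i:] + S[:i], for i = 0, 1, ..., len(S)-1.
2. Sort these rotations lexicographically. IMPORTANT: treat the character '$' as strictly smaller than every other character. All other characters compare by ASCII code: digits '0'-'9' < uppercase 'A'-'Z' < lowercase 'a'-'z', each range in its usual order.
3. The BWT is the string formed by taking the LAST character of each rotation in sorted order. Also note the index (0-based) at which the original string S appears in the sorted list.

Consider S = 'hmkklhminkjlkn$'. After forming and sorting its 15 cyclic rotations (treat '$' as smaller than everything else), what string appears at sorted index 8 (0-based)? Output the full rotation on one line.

Answer: kn$hmkklhminkjl

Derivation:
All 15 rotations (rotation i = S[i:]+S[:i]):
  rot[0] = hmkklhminkjlkn$
  rot[1] = mkklhminkjlkn$h
  rot[2] = kklhminkjlkn$hm
  rot[3] = klhminkjlkn$hmk
  rot[4] = lhminkjlkn$hmkk
  rot[5] = hminkjlkn$hmkkl
  rot[6] = minkjlkn$hmkklh
  rot[7] = inkjlkn$hmkklhm
  rot[8] = nkjlkn$hmkklhmi
  rot[9] = kjlkn$hmkklhmin
  rot[10] = jlkn$hmkklhmink
  rot[11] = lkn$hmkklhminkj
  rot[12] = kn$hmkklhminkjl
  rot[13] = n$hmkklhminkjlk
  rot[14] = $hmkklhminkjlkn
Sorted (with $ < everything):
  sorted[0] = $hmkklhminkjlkn
  sorted[1] = hminkjlkn$hmkkl
  sorted[2] = hmkklhminkjlkn$
  sorted[3] = inkjlkn$hmkklhm
  sorted[4] = jlkn$hmkklhmink
  sorted[5] = kjlkn$hmkklhmin
  sorted[6] = kklhminkjlkn$hm
  sorted[7] = klhminkjlkn$hmk
  sorted[8] = kn$hmkklhminkjl
  sorted[9] = lhminkjlkn$hmkk
  sorted[10] = lkn$hmkklhminkj
  sorted[11] = minkjlkn$hmkklh
  sorted[12] = mkklhminkjlkn$h
  sorted[13] = n$hmkklhminkjlk
  sorted[14] = nkjlkn$hmkklhmi
sorted[8] = kn$hmkklhminkjl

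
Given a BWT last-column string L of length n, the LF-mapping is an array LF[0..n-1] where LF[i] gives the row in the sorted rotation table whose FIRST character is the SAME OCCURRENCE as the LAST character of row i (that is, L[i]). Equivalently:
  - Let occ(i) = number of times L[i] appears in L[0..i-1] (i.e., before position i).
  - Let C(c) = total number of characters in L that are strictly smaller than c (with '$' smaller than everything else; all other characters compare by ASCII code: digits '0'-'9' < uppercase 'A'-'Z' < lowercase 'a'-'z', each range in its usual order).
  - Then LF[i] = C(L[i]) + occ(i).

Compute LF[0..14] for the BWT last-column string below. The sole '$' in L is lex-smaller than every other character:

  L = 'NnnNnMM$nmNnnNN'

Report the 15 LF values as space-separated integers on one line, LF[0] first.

Answer: 3 9 10 4 11 1 2 0 12 8 5 13 14 6 7

Derivation:
Char counts: '$':1, 'M':2, 'N':5, 'm':1, 'n':6
C (first-col start): C('$')=0, C('M')=1, C('N')=3, C('m')=8, C('n')=9
L[0]='N': occ=0, LF[0]=C('N')+0=3+0=3
L[1]='n': occ=0, LF[1]=C('n')+0=9+0=9
L[2]='n': occ=1, LF[2]=C('n')+1=9+1=10
L[3]='N': occ=1, LF[3]=C('N')+1=3+1=4
L[4]='n': occ=2, LF[4]=C('n')+2=9+2=11
L[5]='M': occ=0, LF[5]=C('M')+0=1+0=1
L[6]='M': occ=1, LF[6]=C('M')+1=1+1=2
L[7]='$': occ=0, LF[7]=C('$')+0=0+0=0
L[8]='n': occ=3, LF[8]=C('n')+3=9+3=12
L[9]='m': occ=0, LF[9]=C('m')+0=8+0=8
L[10]='N': occ=2, LF[10]=C('N')+2=3+2=5
L[11]='n': occ=4, LF[11]=C('n')+4=9+4=13
L[12]='n': occ=5, LF[12]=C('n')+5=9+5=14
L[13]='N': occ=3, LF[13]=C('N')+3=3+3=6
L[14]='N': occ=4, LF[14]=C('N')+4=3+4=7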